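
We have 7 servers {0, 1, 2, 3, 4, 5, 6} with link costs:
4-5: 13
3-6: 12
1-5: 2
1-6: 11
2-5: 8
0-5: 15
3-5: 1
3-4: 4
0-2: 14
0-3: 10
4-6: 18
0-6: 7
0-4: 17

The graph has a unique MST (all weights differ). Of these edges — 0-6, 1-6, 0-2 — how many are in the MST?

Kruskal: consider edges lightest-first.
3-5 (1): add. Components now {0} {1} {2} {3,5} {4} {6}
1-5 (2): add. Components now {0} {1,3,5} {2} {4} {6}
3-4 (4): add. Components now {0} {1,3,4,5} {2} {6}
0-6 (7): add. Components now {0,6} {1,3,4,5} {2}
2-5 (8): add. Components now {0,6} {1,2,3,4,5}
0-3 (10): add. Components now {0,1,2,3,4,5,6}
MST edge set: {3-5, 1-5, 3-4, 0-6, 2-5, 0-3}.
Of the listed edges, {0-6} are in the MST → 1.

1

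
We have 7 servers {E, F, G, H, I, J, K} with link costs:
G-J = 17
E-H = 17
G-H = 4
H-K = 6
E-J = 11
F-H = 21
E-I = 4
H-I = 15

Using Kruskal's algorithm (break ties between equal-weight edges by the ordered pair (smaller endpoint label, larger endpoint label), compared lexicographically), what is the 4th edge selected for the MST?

Kruskal's algorithm — process edges by increasing weight (ties by edge label):
E-I (4): add — endpoints in different components.
G-H (4): add — endpoints in different components.
H-K (6): add — endpoints in different components.
E-J (11): add — endpoints in different components.
H-I (15): add — endpoints in different components.
E-H (17): skip — E and H already connected.
G-J (17): skip — G and J already connected.
F-H (21): add — endpoints in different components.
The 4th edge added is E-J.

E-J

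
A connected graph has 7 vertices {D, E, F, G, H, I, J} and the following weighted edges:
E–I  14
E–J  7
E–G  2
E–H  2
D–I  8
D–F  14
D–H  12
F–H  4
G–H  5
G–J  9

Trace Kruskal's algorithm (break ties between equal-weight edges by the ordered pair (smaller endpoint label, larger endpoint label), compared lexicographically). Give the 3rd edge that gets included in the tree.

F-H

Kruskal: consider edges lightest-first.
E–G (2): add — endpoints in different components.
E–H (2): add — endpoints in different components.
F–H (4): add — endpoints in different components.
G–H (5): skip — G and H already connected.
E–J (7): add — endpoints in different components.
D–I (8): add — endpoints in different components.
G–J (9): skip — G and J already connected.
D–H (12): add — endpoints in different components.
The 3rd edge added is F–H.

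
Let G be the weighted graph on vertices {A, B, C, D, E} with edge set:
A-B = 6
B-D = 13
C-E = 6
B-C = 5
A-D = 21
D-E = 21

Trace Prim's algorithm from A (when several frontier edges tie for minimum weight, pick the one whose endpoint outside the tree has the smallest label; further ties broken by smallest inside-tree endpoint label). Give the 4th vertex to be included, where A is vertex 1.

E

Grow the tree from A using Prim:
Step 1: frontier [A-B 6, A-D 21] → take A-B (6); add B.
Step 2: frontier [A-D 21, B-C 5, B-D 13] → take B-C (5); add C.
Step 3: frontier [A-D 21, B-D 13, C-E 6] → take C-E (6); add E.
Step 4: frontier [A-D 21, B-D 13, D-E 21] → take B-D (13); add D.
Vertex order: A, B, C, E, D. The 4th vertex is E.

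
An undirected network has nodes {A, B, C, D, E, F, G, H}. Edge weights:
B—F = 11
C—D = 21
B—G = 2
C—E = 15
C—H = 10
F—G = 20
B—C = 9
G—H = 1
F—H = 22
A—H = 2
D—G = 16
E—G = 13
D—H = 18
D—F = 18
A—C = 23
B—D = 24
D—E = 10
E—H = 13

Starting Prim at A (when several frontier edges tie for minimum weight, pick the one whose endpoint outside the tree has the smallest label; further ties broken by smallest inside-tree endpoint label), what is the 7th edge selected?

D-E

Prim, starting at A.
Step 1: cheapest edge leaving the tree is A—H (2); add H.
Step 2: cheapest edge leaving the tree is G—H (1); add G.
Step 3: cheapest edge leaving the tree is B—G (2); add B.
Step 4: cheapest edge leaving the tree is B—C (9); add C.
Step 5: cheapest edge leaving the tree is B—F (11); add F.
Step 6: cheapest edge leaving the tree is E—G (13); add E.
Step 7: cheapest edge leaving the tree is D—E (10); add D.
The 7th edge added is D—E.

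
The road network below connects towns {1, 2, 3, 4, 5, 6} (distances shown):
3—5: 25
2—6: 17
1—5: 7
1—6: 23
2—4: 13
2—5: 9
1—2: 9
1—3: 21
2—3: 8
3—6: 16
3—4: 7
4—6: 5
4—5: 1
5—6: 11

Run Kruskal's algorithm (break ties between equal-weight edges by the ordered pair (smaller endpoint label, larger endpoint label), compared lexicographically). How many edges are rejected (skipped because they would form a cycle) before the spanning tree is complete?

Kruskal: consider edges lightest-first.
4—5 (1): add — endpoints in different components.
4—6 (5): add — endpoints in different components.
1—5 (7): add — endpoints in different components.
3—4 (7): add — endpoints in different components.
2—3 (8): add — endpoints in different components.
Edges rejected before the tree was complete: 0.

0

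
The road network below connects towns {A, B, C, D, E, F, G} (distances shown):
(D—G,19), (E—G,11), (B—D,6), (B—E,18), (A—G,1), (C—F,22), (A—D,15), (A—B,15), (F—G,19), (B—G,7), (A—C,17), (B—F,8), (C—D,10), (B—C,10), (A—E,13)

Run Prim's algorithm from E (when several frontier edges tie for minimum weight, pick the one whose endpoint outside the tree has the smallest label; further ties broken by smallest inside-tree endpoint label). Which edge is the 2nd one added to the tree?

A-G

Prim's algorithm from E:
Step 1: cheapest edge leaving the tree is E—G (11); add G.
Step 2: cheapest edge leaving the tree is A—G (1); add A.
Step 3: cheapest edge leaving the tree is B—G (7); add B.
Step 4: cheapest edge leaving the tree is B—D (6); add D.
Step 5: cheapest edge leaving the tree is B—F (8); add F.
Step 6: cheapest edge leaving the tree is B—C (10); add C.
The 2nd edge added is A—G.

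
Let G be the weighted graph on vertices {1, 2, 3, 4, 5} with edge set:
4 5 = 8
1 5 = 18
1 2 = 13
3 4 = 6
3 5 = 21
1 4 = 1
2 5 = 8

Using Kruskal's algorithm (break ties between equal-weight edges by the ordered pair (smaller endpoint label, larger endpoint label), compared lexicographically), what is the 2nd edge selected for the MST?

Kruskal's algorithm — process edges by increasing weight (ties by edge label):
1 4 (1): add. Components now {1,4} {2} {3} {5}
3 4 (6): add. Components now {1,3,4} {2} {5}
2 5 (8): add. Components now {1,3,4} {2,5}
4 5 (8): add. Components now {1,2,3,4,5}
The 2nd edge added is 3 4.

3-4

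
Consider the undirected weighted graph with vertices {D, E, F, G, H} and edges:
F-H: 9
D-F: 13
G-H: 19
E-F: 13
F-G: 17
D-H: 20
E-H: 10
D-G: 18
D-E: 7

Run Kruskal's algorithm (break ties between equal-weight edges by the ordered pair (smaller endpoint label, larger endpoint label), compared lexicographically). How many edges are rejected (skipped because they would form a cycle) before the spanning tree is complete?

2

Sort edges by weight, then run Kruskal:
D-E (7): add. Components now {D,E} {F} {G} {H}
F-H (9): add. Components now {D,E} {F,H} {G}
E-H (10): add. Components now {D,E,F,H} {G}
D-F (13): skip — D and F already connected.
E-F (13): skip — E and F already connected.
F-G (17): add. Components now {D,E,F,G,H}
Edges rejected before the tree was complete: 2.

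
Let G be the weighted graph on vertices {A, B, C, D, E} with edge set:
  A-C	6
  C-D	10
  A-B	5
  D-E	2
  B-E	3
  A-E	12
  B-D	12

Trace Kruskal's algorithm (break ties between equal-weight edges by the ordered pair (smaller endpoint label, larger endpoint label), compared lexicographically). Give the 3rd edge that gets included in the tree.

A-B

Sort edges by weight, then run Kruskal:
D-E (2): add. Components now {A} {B} {C} {D,E}
B-E (3): add. Components now {A} {B,D,E} {C}
A-B (5): add. Components now {A,B,D,E} {C}
A-C (6): add. Components now {A,B,C,D,E}
The 3rd edge added is A-B.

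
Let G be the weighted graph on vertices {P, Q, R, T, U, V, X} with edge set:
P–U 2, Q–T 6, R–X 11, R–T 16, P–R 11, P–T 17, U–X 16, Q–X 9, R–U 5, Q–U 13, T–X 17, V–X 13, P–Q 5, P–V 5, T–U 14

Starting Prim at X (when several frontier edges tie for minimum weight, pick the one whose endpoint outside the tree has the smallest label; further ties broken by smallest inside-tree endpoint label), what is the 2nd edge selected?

P-Q

Prim, starting at X.
Step 1: cheapest edge leaving the tree is Q–X (9); add Q.
Step 2: cheapest edge leaving the tree is P–Q (5); add P.
Step 3: cheapest edge leaving the tree is P–U (2); add U.
Step 4: cheapest edge leaving the tree is R–U (5); add R.
Step 5: cheapest edge leaving the tree is P–V (5); add V.
Step 6: cheapest edge leaving the tree is Q–T (6); add T.
The 2nd edge added is P–Q.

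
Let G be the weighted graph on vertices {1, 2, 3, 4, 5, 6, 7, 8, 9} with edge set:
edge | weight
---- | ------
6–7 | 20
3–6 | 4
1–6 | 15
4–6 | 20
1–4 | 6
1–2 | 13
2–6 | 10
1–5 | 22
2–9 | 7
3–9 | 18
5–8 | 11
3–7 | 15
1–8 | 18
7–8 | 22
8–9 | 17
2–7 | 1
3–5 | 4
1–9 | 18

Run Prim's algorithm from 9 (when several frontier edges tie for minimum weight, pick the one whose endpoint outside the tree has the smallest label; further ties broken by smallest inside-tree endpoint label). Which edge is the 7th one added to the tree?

Grow the tree from 9 using Prim:
Step 1: cheapest edge leaving the tree is 2–9 (7); add 2.
Step 2: cheapest edge leaving the tree is 2–7 (1); add 7.
Step 3: cheapest edge leaving the tree is 2–6 (10); add 6.
Step 4: cheapest edge leaving the tree is 3–6 (4); add 3.
Step 5: cheapest edge leaving the tree is 3–5 (4); add 5.
Step 6: cheapest edge leaving the tree is 5–8 (11); add 8.
Step 7: cheapest edge leaving the tree is 1–2 (13); add 1.
Step 8: cheapest edge leaving the tree is 1–4 (6); add 4.
The 7th edge added is 1–2.

1-2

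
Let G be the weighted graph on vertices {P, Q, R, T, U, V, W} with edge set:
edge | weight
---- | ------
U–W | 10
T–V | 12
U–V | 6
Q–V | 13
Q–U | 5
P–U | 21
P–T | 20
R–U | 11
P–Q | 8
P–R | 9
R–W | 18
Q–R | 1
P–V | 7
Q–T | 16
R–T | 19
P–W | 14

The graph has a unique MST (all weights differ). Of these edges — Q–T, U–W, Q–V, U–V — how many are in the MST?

Sort edges by weight, then run Kruskal:
Q–R (1): add — endpoints in different components.
Q–U (5): add — endpoints in different components.
U–V (6): add — endpoints in different components.
P–V (7): add — endpoints in different components.
P–Q (8): skip — Q and P already connected.
P–R (9): skip — R and P already connected.
U–W (10): add — endpoints in different components.
R–U (11): skip — R and U already connected.
T–V (12): add — endpoints in different components.
MST edge set: {Q–R, Q–U, U–V, P–V, U–W, T–V}.
Of the listed edges, {U–W, U–V} are in the MST → 2.

2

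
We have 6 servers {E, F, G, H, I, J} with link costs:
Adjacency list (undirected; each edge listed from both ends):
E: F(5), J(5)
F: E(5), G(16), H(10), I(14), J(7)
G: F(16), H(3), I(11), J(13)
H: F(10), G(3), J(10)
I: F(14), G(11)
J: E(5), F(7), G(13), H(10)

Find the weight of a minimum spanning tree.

34

Kruskal's algorithm — process edges by increasing weight (ties by edge label):
G H (3): add — endpoints in different components.
E F (5): add — endpoints in different components.
E J (5): add — endpoints in different components.
F J (7): skip — F and J already connected.
F H (10): add — endpoints in different components.
H J (10): skip — H and J already connected.
G I (11): add — endpoints in different components.
MST edges: G H, E F, E J, F H, G I; total weight 3+5+5+10+11 = 34.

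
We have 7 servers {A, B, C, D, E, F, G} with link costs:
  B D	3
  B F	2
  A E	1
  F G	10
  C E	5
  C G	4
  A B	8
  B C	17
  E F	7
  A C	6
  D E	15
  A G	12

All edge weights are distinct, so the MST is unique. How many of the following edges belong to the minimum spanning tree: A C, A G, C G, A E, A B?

Kruskal's algorithm — process edges by increasing weight (ties by edge label):
A E (1): add — endpoints in different components.
B F (2): add — endpoints in different components.
B D (3): add — endpoints in different components.
C G (4): add — endpoints in different components.
C E (5): add — endpoints in different components.
A C (6): skip — A and C already connected.
E F (7): add — endpoints in different components.
MST edge set: {A E, B F, B D, C G, C E, E F}.
Of the listed edges, {C G, A E} are in the MST → 2.

2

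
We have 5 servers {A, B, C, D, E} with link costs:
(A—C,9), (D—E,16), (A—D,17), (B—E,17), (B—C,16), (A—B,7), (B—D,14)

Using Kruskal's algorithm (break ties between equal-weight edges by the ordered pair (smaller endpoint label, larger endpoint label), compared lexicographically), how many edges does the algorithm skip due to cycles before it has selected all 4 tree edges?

Sort edges by weight, then run Kruskal:
A—B (7): add — endpoints in different components.
A—C (9): add — endpoints in different components.
B—D (14): add — endpoints in different components.
B—C (16): skip — B and C already connected.
D—E (16): add — endpoints in different components.
Edges rejected before the tree was complete: 1.

1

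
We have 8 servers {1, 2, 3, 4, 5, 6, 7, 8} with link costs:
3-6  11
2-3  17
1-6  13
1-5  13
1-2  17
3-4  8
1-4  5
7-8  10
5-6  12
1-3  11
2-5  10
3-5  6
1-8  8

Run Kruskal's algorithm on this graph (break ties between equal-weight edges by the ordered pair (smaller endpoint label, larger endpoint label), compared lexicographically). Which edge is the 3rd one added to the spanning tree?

Kruskal's algorithm — process edges by increasing weight (ties by edge label):
1-4 (5): add — endpoints in different components.
3-5 (6): add — endpoints in different components.
1-8 (8): add — endpoints in different components.
3-4 (8): add — endpoints in different components.
2-5 (10): add — endpoints in different components.
7-8 (10): add — endpoints in different components.
1-3 (11): skip — 1 and 3 already connected.
3-6 (11): add — endpoints in different components.
The 3rd edge added is 1-8.

1-8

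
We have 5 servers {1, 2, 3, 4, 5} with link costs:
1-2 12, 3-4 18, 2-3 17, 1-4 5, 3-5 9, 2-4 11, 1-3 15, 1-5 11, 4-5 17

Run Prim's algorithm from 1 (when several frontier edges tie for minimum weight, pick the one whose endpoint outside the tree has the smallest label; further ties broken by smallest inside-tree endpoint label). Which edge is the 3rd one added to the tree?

1-5

Prim, starting at 1.
Step 1: cheapest edge leaving the tree is 1-4 (5); add 4.
Step 2: cheapest edge leaving the tree is 2-4 (11); add 2.
Step 3: cheapest edge leaving the tree is 1-5 (11); add 5.
Step 4: cheapest edge leaving the tree is 3-5 (9); add 3.
The 3rd edge added is 1-5.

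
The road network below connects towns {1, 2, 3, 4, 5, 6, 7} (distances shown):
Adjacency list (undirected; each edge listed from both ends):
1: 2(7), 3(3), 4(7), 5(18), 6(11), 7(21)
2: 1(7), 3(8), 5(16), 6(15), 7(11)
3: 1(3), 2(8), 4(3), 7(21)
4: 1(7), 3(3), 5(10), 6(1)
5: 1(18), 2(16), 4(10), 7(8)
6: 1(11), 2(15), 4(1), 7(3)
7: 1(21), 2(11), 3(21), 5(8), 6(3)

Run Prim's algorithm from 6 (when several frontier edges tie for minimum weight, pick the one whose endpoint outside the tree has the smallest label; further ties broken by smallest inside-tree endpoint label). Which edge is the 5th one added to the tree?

1-2

Prim's algorithm from 6:
Step 1: cheapest edge leaving the tree is 4-6 (1); add 4.
Step 2: cheapest edge leaving the tree is 3-4 (3); add 3.
Step 3: cheapest edge leaving the tree is 1-3 (3); add 1.
Step 4: cheapest edge leaving the tree is 6-7 (3); add 7.
Step 5: cheapest edge leaving the tree is 1-2 (7); add 2.
Step 6: cheapest edge leaving the tree is 5-7 (8); add 5.
The 5th edge added is 1-2.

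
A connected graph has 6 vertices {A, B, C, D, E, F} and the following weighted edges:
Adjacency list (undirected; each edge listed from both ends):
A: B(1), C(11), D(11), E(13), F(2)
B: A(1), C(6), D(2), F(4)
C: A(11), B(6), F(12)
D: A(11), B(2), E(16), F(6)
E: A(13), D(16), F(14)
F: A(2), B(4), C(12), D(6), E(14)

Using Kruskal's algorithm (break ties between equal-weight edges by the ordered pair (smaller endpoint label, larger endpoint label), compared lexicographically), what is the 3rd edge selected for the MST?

Sort edges by weight, then run Kruskal:
A–B (1): add. Components now {A,B} {C} {D} {E} {F}
A–F (2): add. Components now {A,B,F} {C} {D} {E}
B–D (2): add. Components now {A,B,D,F} {C} {E}
B–F (4): skip — B and F already connected.
B–C (6): add. Components now {A,B,C,D,F} {E}
D–F (6): skip — D and F already connected.
A–C (11): skip — A and C already connected.
A–D (11): skip — A and D already connected.
C–F (12): skip — C and F already connected.
A–E (13): add. Components now {A,B,C,D,E,F}
The 3rd edge added is B–D.

B-D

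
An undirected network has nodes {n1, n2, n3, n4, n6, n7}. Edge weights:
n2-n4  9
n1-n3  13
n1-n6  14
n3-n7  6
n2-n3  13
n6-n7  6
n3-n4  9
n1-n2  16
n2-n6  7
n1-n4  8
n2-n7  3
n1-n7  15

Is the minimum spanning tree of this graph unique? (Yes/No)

No

Kruskal: consider edges lightest-first.
n2-n7 (3): add. Components now {n1} {n6} {n3} {n4} {n2,n7}
n3-n7 (6): add. Components now {n1} {n6} {n2,n3,n7} {n4}
n6-n7 (6): add. Components now {n1} {n2,n3,n6,n7} {n4}
n2-n6 (7): skip — n6 and n2 already connected.
n1-n4 (8): add. Components now {n1,n4} {n2,n3,n6,n7}
n2-n4 (9): add. Components now {n1,n2,n3,n4,n6,n7}
Non-tree edge n3-n4 has weight 9, equal to the heaviest edge on its tree cycle — swapping gives another MST of the same weight. Not unique.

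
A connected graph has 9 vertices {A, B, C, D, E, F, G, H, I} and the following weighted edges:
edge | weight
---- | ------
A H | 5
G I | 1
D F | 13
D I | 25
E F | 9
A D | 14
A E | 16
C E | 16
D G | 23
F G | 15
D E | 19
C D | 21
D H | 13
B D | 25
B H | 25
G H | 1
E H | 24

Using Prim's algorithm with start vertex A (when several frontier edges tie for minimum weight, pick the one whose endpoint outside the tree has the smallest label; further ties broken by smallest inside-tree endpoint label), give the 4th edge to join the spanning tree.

D-H

Prim, starting at A.
Step 1: cheapest edge leaving the tree is A H (5); add H.
Step 2: cheapest edge leaving the tree is G H (1); add G.
Step 3: cheapest edge leaving the tree is G I (1); add I.
Step 4: cheapest edge leaving the tree is D H (13); add D.
Step 5: cheapest edge leaving the tree is D F (13); add F.
Step 6: cheapest edge leaving the tree is E F (9); add E.
Step 7: cheapest edge leaving the tree is C E (16); add C.
Step 8: cheapest edge leaving the tree is B D (25); add B.
The 4th edge added is D H.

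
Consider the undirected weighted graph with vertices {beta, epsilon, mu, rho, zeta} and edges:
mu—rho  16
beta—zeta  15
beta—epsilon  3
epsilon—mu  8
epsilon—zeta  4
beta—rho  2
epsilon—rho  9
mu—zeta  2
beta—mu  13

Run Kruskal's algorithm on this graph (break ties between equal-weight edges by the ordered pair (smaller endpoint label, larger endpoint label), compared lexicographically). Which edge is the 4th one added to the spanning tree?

epsilon-zeta

Kruskal's algorithm — process edges by increasing weight (ties by edge label):
beta—rho (2): add. Components now {mu} {epsilon} {beta,rho} {zeta}
mu—zeta (2): add. Components now {mu,zeta} {epsilon} {beta,rho}
beta—epsilon (3): add. Components now {mu,zeta} {beta,epsilon,rho}
epsilon—zeta (4): add. Components now {beta,epsilon,mu,rho,zeta}
The 4th edge added is epsilon—zeta.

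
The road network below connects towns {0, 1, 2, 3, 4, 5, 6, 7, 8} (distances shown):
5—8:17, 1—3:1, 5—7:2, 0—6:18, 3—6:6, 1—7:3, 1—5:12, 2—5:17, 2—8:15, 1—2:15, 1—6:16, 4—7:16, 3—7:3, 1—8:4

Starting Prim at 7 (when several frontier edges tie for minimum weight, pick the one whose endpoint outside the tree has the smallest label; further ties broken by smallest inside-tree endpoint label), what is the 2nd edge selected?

Grow the tree from 7 using Prim:
Step 1: frontier [5—7 2, 1—7 3, 3—7 3, 4—7 16] → take 5—7 (2); add 5.
Step 2: frontier [1—5 12, 2—5 17, 5—8 17, 1—7 3, 3—7 3, 4—7 16] → take 1—7 (3); add 1.
Step 3: frontier [1—3 1, 1—8 4, 1—2 15, 1—6 16, 2—5 17, 5—8 17, 3—7 3, 4—7 16] → take 1—3 (1); add 3.
Step 4: frontier [1—8 4, 1—2 15, 1—6 16, 3—6 6, 2—5 17, 5—8 17, 4—7 16] → take 1—8 (4); add 8.
Step 5: frontier [1—2 15, 1—6 16, 3—6 6, 2—5 17, 4—7 16, 2—8 15] → take 3—6 (6); add 6.
Step 6: frontier [1—2 15, 2—5 17, 0—6 18, 4—7 16, 2—8 15] → take 1—2 (15); add 2.
Step 7: frontier [0—6 18, 4—7 16] → take 4—7 (16); add 4.
Step 8: frontier [0—6 18] → take 0—6 (18); add 0.
The 2nd edge added is 1—7.

1-7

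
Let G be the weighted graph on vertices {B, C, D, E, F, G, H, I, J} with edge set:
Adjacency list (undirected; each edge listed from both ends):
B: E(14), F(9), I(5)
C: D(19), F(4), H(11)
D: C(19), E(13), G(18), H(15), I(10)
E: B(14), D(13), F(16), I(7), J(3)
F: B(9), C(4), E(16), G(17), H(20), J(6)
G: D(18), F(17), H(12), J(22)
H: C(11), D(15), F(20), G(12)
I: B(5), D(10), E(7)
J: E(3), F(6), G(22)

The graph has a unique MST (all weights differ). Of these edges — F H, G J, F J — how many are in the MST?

Kruskal: consider edges lightest-first.
E J (3): add — endpoints in different components.
C F (4): add — endpoints in different components.
B I (5): add — endpoints in different components.
F J (6): add — endpoints in different components.
E I (7): add — endpoints in different components.
B F (9): skip — B and F already connected.
D I (10): add — endpoints in different components.
C H (11): add — endpoints in different components.
G H (12): add — endpoints in different components.
MST edge set: {E J, C F, B I, F J, E I, D I, C H, G H}.
Of the listed edges, {F J} are in the MST → 1.

1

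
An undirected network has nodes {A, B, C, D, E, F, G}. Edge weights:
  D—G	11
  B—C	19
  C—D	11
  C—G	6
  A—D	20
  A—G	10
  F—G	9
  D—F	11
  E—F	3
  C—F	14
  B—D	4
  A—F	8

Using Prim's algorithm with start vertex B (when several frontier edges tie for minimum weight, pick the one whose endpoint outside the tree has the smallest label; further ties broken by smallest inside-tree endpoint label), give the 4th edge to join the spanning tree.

F-G

Grow the tree from B using Prim:
Step 1: cheapest edge leaving the tree is B—D (4); add D.
Step 2: cheapest edge leaving the tree is C—D (11); add C.
Step 3: cheapest edge leaving the tree is C—G (6); add G.
Step 4: cheapest edge leaving the tree is F—G (9); add F.
Step 5: cheapest edge leaving the tree is E—F (3); add E.
Step 6: cheapest edge leaving the tree is A—F (8); add A.
The 4th edge added is F—G.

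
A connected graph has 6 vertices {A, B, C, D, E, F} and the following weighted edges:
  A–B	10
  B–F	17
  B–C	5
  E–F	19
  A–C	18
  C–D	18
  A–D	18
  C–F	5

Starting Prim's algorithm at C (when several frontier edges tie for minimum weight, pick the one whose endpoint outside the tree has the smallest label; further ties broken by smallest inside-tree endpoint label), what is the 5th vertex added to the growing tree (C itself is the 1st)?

Prim, starting at C.
Step 1: frontier [B–C 5, C–F 5, A–C 18, C–D 18] → take B–C (5); add B.
Step 2: frontier [A–B 10, B–F 17, C–F 5, A–C 18, C–D 18] → take C–F (5); add F.
Step 3: frontier [A–B 10, A–C 18, C–D 18, E–F 19] → take A–B (10); add A.
Step 4: frontier [A–D 18, C–D 18, E–F 19] → take A–D (18); add D.
Step 5: frontier [E–F 19] → take E–F (19); add E.
Vertex order: C, B, F, A, D, E. The 5th vertex is D.

D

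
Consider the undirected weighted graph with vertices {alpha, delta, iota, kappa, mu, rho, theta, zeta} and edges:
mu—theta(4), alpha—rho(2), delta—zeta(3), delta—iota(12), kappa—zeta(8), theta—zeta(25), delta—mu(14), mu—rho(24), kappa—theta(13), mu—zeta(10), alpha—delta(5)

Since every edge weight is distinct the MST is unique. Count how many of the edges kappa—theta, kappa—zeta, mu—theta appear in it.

Kruskal's algorithm — process edges by increasing weight (ties by edge label):
alpha—rho (2): add — endpoints in different components.
delta—zeta (3): add — endpoints in different components.
mu—theta (4): add — endpoints in different components.
alpha—delta (5): add — endpoints in different components.
kappa—zeta (8): add — endpoints in different components.
mu—zeta (10): add — endpoints in different components.
delta—iota (12): add — endpoints in different components.
MST edge set: {alpha—rho, delta—zeta, mu—theta, alpha—delta, kappa—zeta, mu—zeta, delta—iota}.
Of the listed edges, {kappa—zeta, mu—theta} are in the MST → 2.

2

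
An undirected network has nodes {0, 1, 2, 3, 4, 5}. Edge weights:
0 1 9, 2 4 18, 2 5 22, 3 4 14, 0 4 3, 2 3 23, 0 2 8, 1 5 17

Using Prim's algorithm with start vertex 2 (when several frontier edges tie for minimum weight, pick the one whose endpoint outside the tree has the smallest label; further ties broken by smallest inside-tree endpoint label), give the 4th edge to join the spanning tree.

Grow the tree from 2 using Prim:
Step 1: frontier [0 2 8, 2 4 18, 2 5 22, 2 3 23] → take 0 2 (8); add 0.
Step 2: frontier [0 4 3, 0 1 9, 2 4 18, 2 5 22, 2 3 23] → take 0 4 (3); add 4.
Step 3: frontier [0 1 9, 2 5 22, 2 3 23, 3 4 14] → take 0 1 (9); add 1.
Step 4: frontier [1 5 17, 2 5 22, 2 3 23, 3 4 14] → take 3 4 (14); add 3.
Step 5: frontier [1 5 17, 2 5 22] → take 1 5 (17); add 5.
The 4th edge added is 3 4.

3-4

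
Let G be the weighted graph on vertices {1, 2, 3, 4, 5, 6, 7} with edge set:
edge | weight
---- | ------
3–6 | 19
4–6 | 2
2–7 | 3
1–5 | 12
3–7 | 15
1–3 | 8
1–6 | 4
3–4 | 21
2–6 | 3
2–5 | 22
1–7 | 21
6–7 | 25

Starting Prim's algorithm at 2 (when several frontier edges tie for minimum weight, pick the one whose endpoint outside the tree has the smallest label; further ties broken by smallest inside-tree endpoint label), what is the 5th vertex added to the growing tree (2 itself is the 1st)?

1

Grow the tree from 2 using Prim:
Step 1: frontier [2–6 3, 2–7 3, 2–5 22] → take 2–6 (3); add 6.
Step 2: frontier [2–7 3, 2–5 22, 4–6 2, 1–6 4, 3–6 19, 6–7 25] → take 4–6 (2); add 4.
Step 3: frontier [2–7 3, 2–5 22, 3–4 21, 1–6 4, 3–6 19, 6–7 25] → take 2–7 (3); add 7.
Step 4: frontier [2–5 22, 3–4 21, 1–6 4, 3–6 19, 3–7 15, 1–7 21] → take 1–6 (4); add 1.
Step 5: frontier [1–3 8, 1–5 12, 2–5 22, 3–4 21, 3–6 19, 3–7 15] → take 1–3 (8); add 3.
Step 6: frontier [1–5 12, 2–5 22] → take 1–5 (12); add 5.
Vertex order: 2, 6, 4, 7, 1, 3, 5. The 5th vertex is 1.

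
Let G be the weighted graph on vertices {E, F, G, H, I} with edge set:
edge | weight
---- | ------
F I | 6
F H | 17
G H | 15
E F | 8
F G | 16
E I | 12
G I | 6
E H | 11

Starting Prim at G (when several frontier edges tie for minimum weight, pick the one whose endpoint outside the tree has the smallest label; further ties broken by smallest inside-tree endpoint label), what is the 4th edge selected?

Prim, starting at G.
Step 1: cheapest edge leaving the tree is G I (6); add I.
Step 2: cheapest edge leaving the tree is F I (6); add F.
Step 3: cheapest edge leaving the tree is E F (8); add E.
Step 4: cheapest edge leaving the tree is E H (11); add H.
The 4th edge added is E H.

E-H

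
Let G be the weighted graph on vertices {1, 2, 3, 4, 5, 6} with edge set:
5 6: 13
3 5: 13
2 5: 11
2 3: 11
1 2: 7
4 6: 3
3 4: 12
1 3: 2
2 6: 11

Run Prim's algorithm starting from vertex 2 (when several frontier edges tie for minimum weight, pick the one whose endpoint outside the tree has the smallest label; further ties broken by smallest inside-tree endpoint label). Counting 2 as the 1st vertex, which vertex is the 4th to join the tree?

5

Grow the tree from 2 using Prim:
Step 1: cheapest edge leaving the tree is 1 2 (7); add 1.
Step 2: cheapest edge leaving the tree is 1 3 (2); add 3.
Step 3: cheapest edge leaving the tree is 2 5 (11); add 5.
Step 4: cheapest edge leaving the tree is 2 6 (11); add 6.
Step 5: cheapest edge leaving the tree is 4 6 (3); add 4.
Vertex order: 2, 1, 3, 5, 6, 4. The 4th vertex is 5.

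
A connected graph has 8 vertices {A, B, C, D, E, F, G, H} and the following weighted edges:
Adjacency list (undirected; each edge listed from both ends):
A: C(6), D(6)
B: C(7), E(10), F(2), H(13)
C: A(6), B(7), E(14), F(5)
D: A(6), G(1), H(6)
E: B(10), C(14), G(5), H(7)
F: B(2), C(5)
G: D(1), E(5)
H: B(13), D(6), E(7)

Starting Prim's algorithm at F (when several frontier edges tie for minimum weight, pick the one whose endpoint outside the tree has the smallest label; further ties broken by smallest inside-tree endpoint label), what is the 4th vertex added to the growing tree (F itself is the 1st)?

A

Prim's algorithm from F:
Step 1: frontier [B—F 2, C—F 5] → take B—F (2); add B.
Step 2: frontier [B—C 7, B—E 10, B—H 13, C—F 5] → take C—F (5); add C.
Step 3: frontier [B—E 10, B—H 13, A—C 6, C—E 14] → take A—C (6); add A.
Step 4: frontier [A—D 6, B—E 10, B—H 13, C—E 14] → take A—D (6); add D.
Step 5: frontier [B—E 10, B—H 13, C—E 14, D—G 1, D—H 6] → take D—G (1); add G.
Step 6: frontier [B—E 10, B—H 13, C—E 14, D—H 6, E—G 5] → take E—G (5); add E.
Step 7: frontier [B—H 13, D—H 6, E—H 7] → take D—H (6); add H.
Vertex order: F, B, C, A, D, G, E, H. The 4th vertex is A.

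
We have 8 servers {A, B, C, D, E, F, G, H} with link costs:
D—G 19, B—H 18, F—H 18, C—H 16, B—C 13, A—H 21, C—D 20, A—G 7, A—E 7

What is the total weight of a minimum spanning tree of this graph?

100

Grow the tree from A using Prim:
Step 1: cheapest edge leaving the tree is A—E (7); add E.
Step 2: cheapest edge leaving the tree is A—G (7); add G.
Step 3: cheapest edge leaving the tree is D—G (19); add D.
Step 4: cheapest edge leaving the tree is C—D (20); add C.
Step 5: cheapest edge leaving the tree is B—C (13); add B.
Step 6: cheapest edge leaving the tree is C—H (16); add H.
Step 7: cheapest edge leaving the tree is F—H (18); add F.
MST edges: A—E, A—G, D—G, C—D, B—C, C—H, F—H; total weight 7+7+19+20+13+16+18 = 100.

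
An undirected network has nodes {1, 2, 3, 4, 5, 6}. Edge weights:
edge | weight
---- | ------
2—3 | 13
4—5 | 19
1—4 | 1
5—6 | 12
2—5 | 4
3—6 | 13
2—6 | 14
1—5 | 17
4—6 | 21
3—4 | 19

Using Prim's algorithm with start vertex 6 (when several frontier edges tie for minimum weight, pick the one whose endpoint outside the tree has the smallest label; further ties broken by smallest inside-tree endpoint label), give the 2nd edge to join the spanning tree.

Grow the tree from 6 using Prim:
Step 1: frontier [5—6 12, 3—6 13, 2—6 14, 4—6 21] → take 5—6 (12); add 5.
Step 2: frontier [2—5 4, 1—5 17, 4—5 19, 3—6 13, 2—6 14, 4—6 21] → take 2—5 (4); add 2.
Step 3: frontier [2—3 13, 1—5 17, 4—5 19, 3—6 13, 4—6 21] → take 2—3 (13); add 3.
Step 4: frontier [3—4 19, 1—5 17, 4—5 19, 4—6 21] → take 1—5 (17); add 1.
Step 5: frontier [1—4 1, 3—4 19, 4—5 19, 4—6 21] → take 1—4 (1); add 4.
The 2nd edge added is 2—5.

2-5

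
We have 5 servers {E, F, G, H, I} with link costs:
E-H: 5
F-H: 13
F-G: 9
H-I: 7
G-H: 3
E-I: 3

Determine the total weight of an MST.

Kruskal's algorithm — process edges by increasing weight (ties by edge label):
E-I (3): add — endpoints in different components.
G-H (3): add — endpoints in different components.
E-H (5): add — endpoints in different components.
H-I (7): skip — H and I already connected.
F-G (9): add — endpoints in different components.
MST edges: E-I, G-H, E-H, F-G; total weight 3+3+5+9 = 20.

20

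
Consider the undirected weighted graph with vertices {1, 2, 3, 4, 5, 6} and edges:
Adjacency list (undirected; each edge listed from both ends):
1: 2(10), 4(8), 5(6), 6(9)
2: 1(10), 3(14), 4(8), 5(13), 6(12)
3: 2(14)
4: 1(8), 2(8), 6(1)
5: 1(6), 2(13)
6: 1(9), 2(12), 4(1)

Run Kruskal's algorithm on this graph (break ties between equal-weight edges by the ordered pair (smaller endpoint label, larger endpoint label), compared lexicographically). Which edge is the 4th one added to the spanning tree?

2-4

Kruskal: consider edges lightest-first.
4-6 (1): add — endpoints in different components.
1-5 (6): add — endpoints in different components.
1-4 (8): add — endpoints in different components.
2-4 (8): add — endpoints in different components.
1-6 (9): skip — 1 and 6 already connected.
1-2 (10): skip — 1 and 2 already connected.
2-6 (12): skip — 2 and 6 already connected.
2-5 (13): skip — 2 and 5 already connected.
2-3 (14): add — endpoints in different components.
The 4th edge added is 2-4.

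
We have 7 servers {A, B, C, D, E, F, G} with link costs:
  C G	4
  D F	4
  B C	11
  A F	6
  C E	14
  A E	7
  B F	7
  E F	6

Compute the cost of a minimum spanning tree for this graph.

Prim's algorithm from C:
Step 1: cheapest edge leaving the tree is C G (4); add G.
Step 2: cheapest edge leaving the tree is B C (11); add B.
Step 3: cheapest edge leaving the tree is B F (7); add F.
Step 4: cheapest edge leaving the tree is D F (4); add D.
Step 5: cheapest edge leaving the tree is A F (6); add A.
Step 6: cheapest edge leaving the tree is E F (6); add E.
MST edges: C G, B C, B F, D F, A F, E F; total weight 4+11+7+4+6+6 = 38.

38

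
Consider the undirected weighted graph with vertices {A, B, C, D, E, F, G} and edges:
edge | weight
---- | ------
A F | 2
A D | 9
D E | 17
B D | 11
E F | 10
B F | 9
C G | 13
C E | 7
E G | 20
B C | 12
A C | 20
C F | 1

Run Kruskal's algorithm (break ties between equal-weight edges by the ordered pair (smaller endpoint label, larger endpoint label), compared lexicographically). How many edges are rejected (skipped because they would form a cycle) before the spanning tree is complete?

Sort edges by weight, then run Kruskal:
C F (1): add. Components now {A} {B} {C,F} {D} {E} {G}
A F (2): add. Components now {A,C,F} {B} {D} {E} {G}
C E (7): add. Components now {A,C,E,F} {B} {D} {G}
A D (9): add. Components now {A,C,D,E,F} {B} {G}
B F (9): add. Components now {A,B,C,D,E,F} {G}
E F (10): skip — E and F already connected.
B D (11): skip — B and D already connected.
B C (12): skip — B and C already connected.
C G (13): add. Components now {A,B,C,D,E,F,G}
Edges rejected before the tree was complete: 3.

3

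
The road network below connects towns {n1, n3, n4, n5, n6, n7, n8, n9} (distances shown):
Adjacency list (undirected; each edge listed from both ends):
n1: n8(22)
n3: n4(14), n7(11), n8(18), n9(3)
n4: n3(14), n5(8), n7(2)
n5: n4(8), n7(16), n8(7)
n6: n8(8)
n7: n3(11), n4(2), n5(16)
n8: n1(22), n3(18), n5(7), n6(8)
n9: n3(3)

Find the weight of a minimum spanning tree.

61

Prim's algorithm from n8:
Step 1: frontier [n5-n8 7, n6-n8 8, n3-n8 18, n1-n8 22] → take n5-n8 (7); add n5.
Step 2: frontier [n4-n5 8, n5-n7 16, n6-n8 8, n3-n8 18, n1-n8 22] → take n4-n5 (8); add n4.
Step 3: frontier [n4-n7 2, n3-n4 14, n5-n7 16, n6-n8 8, n3-n8 18, n1-n8 22] → take n4-n7 (2); add n7.
Step 4: frontier [n3-n4 14, n3-n7 11, n6-n8 8, n3-n8 18, n1-n8 22] → take n6-n8 (8); add n6.
Step 5: frontier [n3-n4 14, n3-n7 11, n3-n8 18, n1-n8 22] → take n3-n7 (11); add n3.
Step 6: frontier [n3-n9 3, n1-n8 22] → take n3-n9 (3); add n9.
Step 7: frontier [n1-n8 22] → take n1-n8 (22); add n1.
MST edges: n5-n8, n4-n5, n4-n7, n6-n8, n3-n7, n3-n9, n1-n8; total weight 7+8+2+8+11+3+22 = 61.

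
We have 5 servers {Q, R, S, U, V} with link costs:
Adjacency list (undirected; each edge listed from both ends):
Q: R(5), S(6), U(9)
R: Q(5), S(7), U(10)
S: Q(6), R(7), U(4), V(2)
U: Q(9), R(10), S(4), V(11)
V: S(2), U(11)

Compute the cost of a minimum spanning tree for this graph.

Kruskal's algorithm — process edges by increasing weight (ties by edge label):
S-V (2): add. Components now {Q} {R} {S,V} {U}
S-U (4): add. Components now {Q} {R} {S,U,V}
Q-R (5): add. Components now {Q,R} {S,U,V}
Q-S (6): add. Components now {Q,R,S,U,V}
MST edges: S-V, S-U, Q-R, Q-S; total weight 2+4+5+6 = 17.

17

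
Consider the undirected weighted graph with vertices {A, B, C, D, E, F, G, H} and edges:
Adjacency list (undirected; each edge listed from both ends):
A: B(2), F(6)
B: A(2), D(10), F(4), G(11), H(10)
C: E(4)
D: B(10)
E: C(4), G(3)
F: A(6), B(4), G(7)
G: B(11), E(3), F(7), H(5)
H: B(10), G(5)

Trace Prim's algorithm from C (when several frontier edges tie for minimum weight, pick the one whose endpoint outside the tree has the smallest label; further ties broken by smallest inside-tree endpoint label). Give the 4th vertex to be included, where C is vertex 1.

H

Prim's algorithm from C:
Step 1: cheapest edge leaving the tree is C–E (4); add E.
Step 2: cheapest edge leaving the tree is E–G (3); add G.
Step 3: cheapest edge leaving the tree is G–H (5); add H.
Step 4: cheapest edge leaving the tree is F–G (7); add F.
Step 5: cheapest edge leaving the tree is B–F (4); add B.
Step 6: cheapest edge leaving the tree is A–B (2); add A.
Step 7: cheapest edge leaving the tree is B–D (10); add D.
Vertex order: C, E, G, H, F, B, A, D. The 4th vertex is H.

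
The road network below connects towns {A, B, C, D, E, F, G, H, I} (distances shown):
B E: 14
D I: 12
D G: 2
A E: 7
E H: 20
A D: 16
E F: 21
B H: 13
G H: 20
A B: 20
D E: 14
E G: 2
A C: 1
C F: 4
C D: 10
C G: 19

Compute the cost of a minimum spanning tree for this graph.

Sort edges by weight, then run Kruskal:
A C (1): add — endpoints in different components.
D G (2): add — endpoints in different components.
E G (2): add — endpoints in different components.
C F (4): add — endpoints in different components.
A E (7): add — endpoints in different components.
C D (10): skip — C and D already connected.
D I (12): add — endpoints in different components.
B H (13): add — endpoints in different components.
B E (14): add — endpoints in different components.
MST edges: A C, D G, E G, C F, A E, D I, B H, B E; total weight 1+2+2+4+7+12+13+14 = 55.

55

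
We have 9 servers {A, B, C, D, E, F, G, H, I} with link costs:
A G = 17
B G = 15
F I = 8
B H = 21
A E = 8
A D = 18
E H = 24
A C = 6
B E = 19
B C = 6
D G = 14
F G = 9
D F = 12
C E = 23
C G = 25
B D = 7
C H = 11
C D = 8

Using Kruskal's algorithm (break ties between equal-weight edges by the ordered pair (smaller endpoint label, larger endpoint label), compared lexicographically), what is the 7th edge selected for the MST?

Sort edges by weight, then run Kruskal:
A C (6): add — endpoints in different components.
B C (6): add — endpoints in different components.
B D (7): add — endpoints in different components.
A E (8): add — endpoints in different components.
C D (8): skip — C and D already connected.
F I (8): add — endpoints in different components.
F G (9): add — endpoints in different components.
C H (11): add — endpoints in different components.
D F (12): add — endpoints in different components.
The 7th edge added is C H.

C-H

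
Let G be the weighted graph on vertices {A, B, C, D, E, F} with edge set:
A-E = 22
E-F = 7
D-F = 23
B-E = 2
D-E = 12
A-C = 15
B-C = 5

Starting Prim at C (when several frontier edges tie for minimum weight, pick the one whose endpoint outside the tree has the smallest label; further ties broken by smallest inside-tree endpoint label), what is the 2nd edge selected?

Prim, starting at C.
Step 1: frontier [B-C 5, A-C 15] → take B-C (5); add B.
Step 2: frontier [B-E 2, A-C 15] → take B-E (2); add E.
Step 3: frontier [A-C 15, E-F 7, D-E 12, A-E 22] → take E-F (7); add F.
Step 4: frontier [A-C 15, D-E 12, A-E 22, D-F 23] → take D-E (12); add D.
Step 5: frontier [A-C 15, A-E 22] → take A-C (15); add A.
The 2nd edge added is B-E.

B-E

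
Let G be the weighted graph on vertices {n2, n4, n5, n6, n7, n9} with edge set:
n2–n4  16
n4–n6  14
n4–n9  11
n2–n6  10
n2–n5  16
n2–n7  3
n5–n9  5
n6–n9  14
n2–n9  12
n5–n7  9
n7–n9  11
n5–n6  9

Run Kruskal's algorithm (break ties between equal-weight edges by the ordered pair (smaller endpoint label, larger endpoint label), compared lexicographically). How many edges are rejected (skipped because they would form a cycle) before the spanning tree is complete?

1

Kruskal's algorithm — process edges by increasing weight (ties by edge label):
n2–n7 (3): add — endpoints in different components.
n5–n9 (5): add — endpoints in different components.
n5–n6 (9): add — endpoints in different components.
n5–n7 (9): add — endpoints in different components.
n2–n6 (10): skip — n2 and n6 already connected.
n4–n9 (11): add — endpoints in different components.
Edges rejected before the tree was complete: 1.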